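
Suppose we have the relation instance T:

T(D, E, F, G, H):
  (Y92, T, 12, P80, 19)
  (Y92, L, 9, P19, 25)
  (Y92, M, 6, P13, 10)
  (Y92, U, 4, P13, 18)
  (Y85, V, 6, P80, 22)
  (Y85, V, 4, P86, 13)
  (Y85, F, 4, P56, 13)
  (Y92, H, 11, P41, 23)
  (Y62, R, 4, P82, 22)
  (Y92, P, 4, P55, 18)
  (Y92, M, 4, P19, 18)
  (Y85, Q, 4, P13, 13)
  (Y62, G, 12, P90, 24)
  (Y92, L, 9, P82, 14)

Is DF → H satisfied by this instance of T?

(D=Y92, F=12): 1 row → H = 19 ✓
(D=Y92, F=9): 2 rows → H takes values {25, 14} — violation
(D=Y92, F=6): 1 row → H = 10 ✓
(D=Y92, F=4): 3 rows → H = 18, 18, 18 ✓
(D=Y85, F=6): 1 row → H = 22 ✓
(D=Y85, F=4): 3 rows → H = 13, 13, 13 ✓
(D=Y92, F=11): 1 row → H = 23 ✓
(D=Y62, F=4): 1 row → H = 22 ✓
(D=Y62, F=12): 1 row → H = 24 ✓
Two rows agree on DF but differ on H, so DF → H does not hold.

No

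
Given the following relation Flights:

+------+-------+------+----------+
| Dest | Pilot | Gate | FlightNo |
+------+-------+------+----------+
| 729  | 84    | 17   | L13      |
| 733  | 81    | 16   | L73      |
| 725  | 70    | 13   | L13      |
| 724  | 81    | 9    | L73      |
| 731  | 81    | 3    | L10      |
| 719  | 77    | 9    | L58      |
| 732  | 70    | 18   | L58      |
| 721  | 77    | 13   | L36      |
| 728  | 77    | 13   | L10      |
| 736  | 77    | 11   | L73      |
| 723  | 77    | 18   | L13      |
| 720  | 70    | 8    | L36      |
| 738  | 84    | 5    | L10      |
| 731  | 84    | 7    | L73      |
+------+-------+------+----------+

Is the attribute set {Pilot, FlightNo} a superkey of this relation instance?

Two distinct rows share (Pilot=81, FlightNo=L73), so {Pilot, FlightNo} does not determine every attribute — not a superkey.

No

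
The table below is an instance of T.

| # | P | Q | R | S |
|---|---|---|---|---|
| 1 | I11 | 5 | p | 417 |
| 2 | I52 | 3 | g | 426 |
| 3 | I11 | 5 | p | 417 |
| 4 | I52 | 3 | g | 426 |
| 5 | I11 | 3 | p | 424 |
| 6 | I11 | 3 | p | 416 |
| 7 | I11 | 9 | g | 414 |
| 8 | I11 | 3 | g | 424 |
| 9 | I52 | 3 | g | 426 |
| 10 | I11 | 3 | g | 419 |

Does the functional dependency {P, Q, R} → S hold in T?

(P=I11, Q=5, R=p): rows 1, 3 → S = 417, 417 ✓
(P=I52, Q=3, R=g): rows 2, 4, 9 → S = 426, 426, 426 ✓
(P=I11, Q=3, R=p): rows 5, 6 → S takes values {424, 416} — violation
(P=I11, Q=9, R=g): row 7 → S = 414 ✓
(P=I11, Q=3, R=g): rows 8, 10 → S takes values {424, 419} — violation
Two rows agree on {P, Q, R} but differ on S, so {P, Q, R} → S does not hold.

No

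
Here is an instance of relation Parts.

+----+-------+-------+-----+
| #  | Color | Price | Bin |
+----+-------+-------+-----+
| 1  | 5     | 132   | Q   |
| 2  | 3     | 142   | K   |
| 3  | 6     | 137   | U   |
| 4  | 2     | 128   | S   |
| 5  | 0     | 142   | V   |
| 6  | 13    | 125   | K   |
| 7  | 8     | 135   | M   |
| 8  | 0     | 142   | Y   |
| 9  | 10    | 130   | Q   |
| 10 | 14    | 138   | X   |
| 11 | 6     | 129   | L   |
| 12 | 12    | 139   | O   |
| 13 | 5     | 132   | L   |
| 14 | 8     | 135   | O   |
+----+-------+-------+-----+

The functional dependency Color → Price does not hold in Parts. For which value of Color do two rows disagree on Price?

Color=5: rows 1, 13 → Price = 132, 132 ✓
Color=3: row 2 → Price = 142 ✓
Color=6: rows 3, 11 → Price takes values {137, 129} — violation
Color=2: row 4 → Price = 128 ✓
Color=0: rows 5, 8 → Price = 142, 142 ✓
Color=13: row 6 → Price = 125 ✓
Color=8: rows 7, 14 → Price = 135, 135 ✓
Color=10: row 9 → Price = 130 ✓
Color=14: row 10 → Price = 138 ✓
Color=12: row 12 → Price = 139 ✓
The only Color value with inconsistent Price is Color=6.

6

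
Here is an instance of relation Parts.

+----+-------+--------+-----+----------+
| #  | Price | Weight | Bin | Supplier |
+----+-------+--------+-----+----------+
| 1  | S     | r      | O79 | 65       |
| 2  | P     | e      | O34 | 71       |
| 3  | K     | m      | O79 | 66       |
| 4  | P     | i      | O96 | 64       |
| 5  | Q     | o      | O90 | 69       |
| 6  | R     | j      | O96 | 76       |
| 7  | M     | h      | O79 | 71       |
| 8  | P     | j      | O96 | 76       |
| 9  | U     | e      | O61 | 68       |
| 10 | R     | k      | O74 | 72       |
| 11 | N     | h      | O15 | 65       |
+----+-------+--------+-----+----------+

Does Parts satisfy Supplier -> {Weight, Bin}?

Supplier=65: rows 1, 11 → {Weight,Bin} takes values {(r, O79), (h, O15)} — violation
Supplier=71: rows 2, 7 → {Weight,Bin} takes values {(e, O34), (h, O79)} — violation
Supplier=66: row 3 → {Weight,Bin} = (m, O79) ✓
Supplier=64: row 4 → {Weight,Bin} = (i, O96) ✓
Supplier=69: row 5 → {Weight,Bin} = (o, O90) ✓
Supplier=76: rows 6, 8 → {Weight,Bin} = (j, O96), (j, O96) ✓
Supplier=68: row 9 → {Weight,Bin} = (e, O61) ✓
Supplier=72: row 10 → {Weight,Bin} = (k, O74) ✓
Two rows agree on Supplier but differ on {Weight, Bin}, so Supplier -> {Weight, Bin} does not hold.

No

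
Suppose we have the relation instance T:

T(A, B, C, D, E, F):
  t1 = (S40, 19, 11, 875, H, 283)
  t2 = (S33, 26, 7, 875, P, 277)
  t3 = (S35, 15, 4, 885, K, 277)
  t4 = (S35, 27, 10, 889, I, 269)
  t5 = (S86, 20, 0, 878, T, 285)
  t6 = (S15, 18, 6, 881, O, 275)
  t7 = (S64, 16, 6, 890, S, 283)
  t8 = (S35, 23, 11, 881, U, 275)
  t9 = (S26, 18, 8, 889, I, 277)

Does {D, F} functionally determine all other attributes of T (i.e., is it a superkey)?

Rows 6 and 8 have the same {D, F} value (D=881, F=275) but are distinct tuples, so {D, F} does not determine every attribute — not a superkey.

No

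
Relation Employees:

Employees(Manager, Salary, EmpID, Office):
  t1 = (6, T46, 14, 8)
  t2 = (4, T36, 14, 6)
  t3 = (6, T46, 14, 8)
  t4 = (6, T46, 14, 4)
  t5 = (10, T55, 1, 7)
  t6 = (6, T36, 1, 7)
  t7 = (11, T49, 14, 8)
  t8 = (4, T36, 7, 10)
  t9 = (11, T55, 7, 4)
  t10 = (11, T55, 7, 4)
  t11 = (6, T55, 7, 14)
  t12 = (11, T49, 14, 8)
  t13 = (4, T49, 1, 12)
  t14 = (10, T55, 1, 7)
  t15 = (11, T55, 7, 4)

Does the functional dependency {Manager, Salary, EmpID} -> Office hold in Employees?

(Manager=6, Salary=T46, EmpID=14): rows 1, 3, 4 → Office takes values {8, 4} — violation
(Manager=4, Salary=T36, EmpID=14): row 2 → Office = 6 ✓
(Manager=10, Salary=T55, EmpID=1): rows 5, 14 → Office = 7, 7 ✓
(Manager=6, Salary=T36, EmpID=1): row 6 → Office = 7 ✓
(Manager=11, Salary=T49, EmpID=14): rows 7, 12 → Office = 8, 8 ✓
(Manager=4, Salary=T36, EmpID=7): row 8 → Office = 10 ✓
(Manager=11, Salary=T55, EmpID=7): rows 9, 10, 15 → Office = 4, 4, 4 ✓
(Manager=6, Salary=T55, EmpID=7): row 11 → Office = 14 ✓
(Manager=4, Salary=T49, EmpID=1): row 13 → Office = 12 ✓
Two rows agree on {Manager, Salary, EmpID} but differ on Office, so {Manager, Salary, EmpID} -> Office does not hold.

No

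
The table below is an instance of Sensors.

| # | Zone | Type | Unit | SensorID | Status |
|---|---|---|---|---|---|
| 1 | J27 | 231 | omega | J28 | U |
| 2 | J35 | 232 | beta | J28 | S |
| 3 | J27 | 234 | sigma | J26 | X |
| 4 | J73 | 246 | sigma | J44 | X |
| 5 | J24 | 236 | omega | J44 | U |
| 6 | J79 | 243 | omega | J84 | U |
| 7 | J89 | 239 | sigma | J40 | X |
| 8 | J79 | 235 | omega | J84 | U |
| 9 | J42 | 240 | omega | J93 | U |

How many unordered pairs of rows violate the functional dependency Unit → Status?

Unit=omega: all 5 rows agree on Status — 0 pairs.
Unit=sigma: all 3 rows agree on Status — 0 pairs.

0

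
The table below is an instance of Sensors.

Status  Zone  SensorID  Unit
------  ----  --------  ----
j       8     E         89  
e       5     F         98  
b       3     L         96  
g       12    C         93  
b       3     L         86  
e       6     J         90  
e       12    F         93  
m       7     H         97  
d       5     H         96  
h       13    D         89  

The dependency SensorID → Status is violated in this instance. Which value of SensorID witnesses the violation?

SensorID=E: 1 row → Status = j ✓
SensorID=F: 2 rows → Status = e, e ✓
SensorID=L: 2 rows → Status = b, b ✓
SensorID=C: 1 row → Status = g ✓
SensorID=J: 1 row → Status = e ✓
SensorID=H: 2 rows → Status takes values {m, d} — violation
SensorID=D: 1 row → Status = h ✓
The only SensorID value with inconsistent Status is SensorID=H.

H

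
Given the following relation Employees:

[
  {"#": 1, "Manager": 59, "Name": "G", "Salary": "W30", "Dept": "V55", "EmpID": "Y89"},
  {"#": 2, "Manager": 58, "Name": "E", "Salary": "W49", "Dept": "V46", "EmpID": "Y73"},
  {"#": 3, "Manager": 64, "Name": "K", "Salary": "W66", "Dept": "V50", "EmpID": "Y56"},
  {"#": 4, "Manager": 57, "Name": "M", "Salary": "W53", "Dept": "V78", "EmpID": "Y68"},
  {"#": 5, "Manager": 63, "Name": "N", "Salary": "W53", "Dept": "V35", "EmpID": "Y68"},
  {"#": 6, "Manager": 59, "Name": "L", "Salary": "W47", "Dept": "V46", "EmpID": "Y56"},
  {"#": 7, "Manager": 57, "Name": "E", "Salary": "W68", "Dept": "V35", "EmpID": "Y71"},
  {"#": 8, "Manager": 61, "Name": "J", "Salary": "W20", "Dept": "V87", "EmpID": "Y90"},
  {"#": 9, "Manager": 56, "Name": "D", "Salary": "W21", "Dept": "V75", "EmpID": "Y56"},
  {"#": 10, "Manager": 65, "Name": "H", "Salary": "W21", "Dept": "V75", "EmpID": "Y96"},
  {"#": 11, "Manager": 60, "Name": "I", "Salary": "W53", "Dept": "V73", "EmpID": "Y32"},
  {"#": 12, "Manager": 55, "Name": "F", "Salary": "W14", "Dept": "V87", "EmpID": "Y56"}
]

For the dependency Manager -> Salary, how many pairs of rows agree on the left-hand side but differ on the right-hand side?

2

Manager=59: violating pairs (1,6) — 1 pair.
Manager=57: violating pairs (4,7) — 1 pair.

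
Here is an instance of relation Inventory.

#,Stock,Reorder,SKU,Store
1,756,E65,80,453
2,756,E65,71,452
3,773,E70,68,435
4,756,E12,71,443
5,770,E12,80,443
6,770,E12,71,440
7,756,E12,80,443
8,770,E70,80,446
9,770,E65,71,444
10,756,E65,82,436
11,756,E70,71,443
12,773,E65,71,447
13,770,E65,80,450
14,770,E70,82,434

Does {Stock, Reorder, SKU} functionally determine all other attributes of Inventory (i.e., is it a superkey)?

Yes

All 14 rows have distinct {Stock, Reorder, SKU} values, so {Stock, Reorder, SKU} → (all attributes) holds and {Stock, Reorder, SKU} is a superkey.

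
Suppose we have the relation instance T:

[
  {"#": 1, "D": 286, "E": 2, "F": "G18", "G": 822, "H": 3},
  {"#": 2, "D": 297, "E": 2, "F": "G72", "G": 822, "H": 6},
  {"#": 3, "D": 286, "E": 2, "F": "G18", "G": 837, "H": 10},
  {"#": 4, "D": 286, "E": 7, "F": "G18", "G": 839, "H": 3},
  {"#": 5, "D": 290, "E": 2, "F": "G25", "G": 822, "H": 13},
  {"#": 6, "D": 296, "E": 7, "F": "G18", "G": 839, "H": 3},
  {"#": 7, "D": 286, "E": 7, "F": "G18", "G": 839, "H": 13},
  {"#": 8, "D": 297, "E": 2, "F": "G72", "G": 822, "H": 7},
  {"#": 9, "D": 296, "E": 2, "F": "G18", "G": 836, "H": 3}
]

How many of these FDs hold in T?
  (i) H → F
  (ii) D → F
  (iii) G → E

2

(i) H → F: H=13: rows 5, 7 → F takes values {G25, G18} — violation — fails.
(ii) D → F: every LHS value maps to a single RHS value — holds.
(iii) G → E: every LHS value maps to a single RHS value — holds.
2 of the 3 dependencies hold.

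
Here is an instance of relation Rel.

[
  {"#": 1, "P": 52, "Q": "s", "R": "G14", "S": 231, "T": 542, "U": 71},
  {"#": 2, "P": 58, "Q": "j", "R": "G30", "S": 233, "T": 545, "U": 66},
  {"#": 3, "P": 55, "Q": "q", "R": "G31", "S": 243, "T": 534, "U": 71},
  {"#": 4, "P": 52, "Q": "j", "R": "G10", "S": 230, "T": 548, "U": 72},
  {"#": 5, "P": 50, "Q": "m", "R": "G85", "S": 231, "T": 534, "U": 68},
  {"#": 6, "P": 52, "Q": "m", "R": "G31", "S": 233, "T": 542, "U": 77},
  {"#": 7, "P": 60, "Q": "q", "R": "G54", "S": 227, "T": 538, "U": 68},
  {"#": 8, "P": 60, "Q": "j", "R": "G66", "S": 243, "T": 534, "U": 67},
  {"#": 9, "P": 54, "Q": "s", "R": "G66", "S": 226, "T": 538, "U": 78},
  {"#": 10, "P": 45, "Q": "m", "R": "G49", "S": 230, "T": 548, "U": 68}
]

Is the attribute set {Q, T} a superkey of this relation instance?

All 10 rows have distinct {Q, T} values, so {Q, T} → (all attributes) holds and {Q, T} is a superkey.

Yes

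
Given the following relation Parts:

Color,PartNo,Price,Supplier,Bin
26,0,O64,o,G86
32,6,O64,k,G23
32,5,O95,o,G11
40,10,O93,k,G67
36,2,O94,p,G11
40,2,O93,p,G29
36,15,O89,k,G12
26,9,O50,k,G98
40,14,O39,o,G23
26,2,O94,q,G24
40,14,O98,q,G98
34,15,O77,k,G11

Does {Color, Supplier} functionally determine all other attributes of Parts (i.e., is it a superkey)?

Yes

All 12 rows have distinct {Color, Supplier} values, so {Color, Supplier} → (all attributes) holds and {Color, Supplier} is a superkey.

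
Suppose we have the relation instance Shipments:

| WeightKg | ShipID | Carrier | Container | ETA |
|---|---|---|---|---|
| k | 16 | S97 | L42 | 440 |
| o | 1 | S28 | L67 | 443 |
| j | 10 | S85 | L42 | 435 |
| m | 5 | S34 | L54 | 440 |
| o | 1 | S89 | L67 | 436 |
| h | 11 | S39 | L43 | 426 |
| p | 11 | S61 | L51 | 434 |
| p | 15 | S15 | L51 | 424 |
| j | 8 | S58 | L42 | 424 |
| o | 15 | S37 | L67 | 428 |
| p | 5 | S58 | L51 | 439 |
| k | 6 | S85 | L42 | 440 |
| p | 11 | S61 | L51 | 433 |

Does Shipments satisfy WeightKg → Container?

Yes

WeightKg=k: 2 rows → Container = L42, L42 ✓
WeightKg=o: 3 rows → Container = L67, L67, L67 ✓
WeightKg=j: 2 rows → Container = L42, L42 ✓
WeightKg=m: 1 row → Container = L54 ✓
WeightKg=h: 1 row → Container = L43 ✓
WeightKg=p: 4 rows → Container = L51, L51, L51, L51 ✓
Every WeightKg value is associated with a single Container value, so WeightKg → Container holds.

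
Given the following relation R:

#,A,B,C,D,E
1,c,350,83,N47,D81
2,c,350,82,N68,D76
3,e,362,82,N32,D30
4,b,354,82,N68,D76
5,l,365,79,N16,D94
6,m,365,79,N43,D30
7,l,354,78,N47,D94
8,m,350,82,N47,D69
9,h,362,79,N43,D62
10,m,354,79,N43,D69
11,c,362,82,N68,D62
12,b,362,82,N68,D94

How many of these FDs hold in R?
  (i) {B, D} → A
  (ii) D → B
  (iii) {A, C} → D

1

(i) {B, D} → A: (B=350, D=N47): rows 1, 8 → A takes values {c, m} — violation; (B=362, D=N68): rows 11, 12 → A takes values {c, b} — violation — fails.
(ii) D → B: D=N47: rows 1, 7, 8 → B takes values {350, 354} — violation; D=N68: rows 2, 4, 11, 12 → B takes values {350, 354, 362} — violation; D=N43: rows 6, 9, 10 → B takes values {365, 362, 354} — violation — fails.
(iii) {A, C} → D: every LHS value maps to a single RHS value — holds.
1 of the 3 dependencies holds.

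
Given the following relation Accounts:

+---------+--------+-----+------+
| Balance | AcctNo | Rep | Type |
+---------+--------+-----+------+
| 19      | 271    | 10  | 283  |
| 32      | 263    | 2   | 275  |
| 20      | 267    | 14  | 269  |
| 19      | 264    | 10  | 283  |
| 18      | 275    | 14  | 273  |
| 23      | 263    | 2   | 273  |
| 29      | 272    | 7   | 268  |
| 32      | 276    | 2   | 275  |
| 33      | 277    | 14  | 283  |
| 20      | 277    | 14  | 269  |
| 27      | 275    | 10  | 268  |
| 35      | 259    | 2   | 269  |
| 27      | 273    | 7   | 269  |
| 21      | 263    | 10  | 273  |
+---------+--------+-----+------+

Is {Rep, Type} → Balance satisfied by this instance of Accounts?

(Rep=10, Type=283): 2 rows → Balance = 19, 19 ✓
(Rep=2, Type=275): 2 rows → Balance = 32, 32 ✓
(Rep=14, Type=269): 2 rows → Balance = 20, 20 ✓
(Rep=14, Type=273): 1 row → Balance = 18 ✓
(Rep=2, Type=273): 1 row → Balance = 23 ✓
(Rep=7, Type=268): 1 row → Balance = 29 ✓
(Rep=14, Type=283): 1 row → Balance = 33 ✓
(Rep=10, Type=268): 1 row → Balance = 27 ✓
(Rep=2, Type=269): 1 row → Balance = 35 ✓
(Rep=7, Type=269): 1 row → Balance = 27 ✓
(Rep=10, Type=273): 1 row → Balance = 21 ✓
Every {Rep, Type} value is associated with a single Balance value, so {Rep, Type} → Balance holds.

Yes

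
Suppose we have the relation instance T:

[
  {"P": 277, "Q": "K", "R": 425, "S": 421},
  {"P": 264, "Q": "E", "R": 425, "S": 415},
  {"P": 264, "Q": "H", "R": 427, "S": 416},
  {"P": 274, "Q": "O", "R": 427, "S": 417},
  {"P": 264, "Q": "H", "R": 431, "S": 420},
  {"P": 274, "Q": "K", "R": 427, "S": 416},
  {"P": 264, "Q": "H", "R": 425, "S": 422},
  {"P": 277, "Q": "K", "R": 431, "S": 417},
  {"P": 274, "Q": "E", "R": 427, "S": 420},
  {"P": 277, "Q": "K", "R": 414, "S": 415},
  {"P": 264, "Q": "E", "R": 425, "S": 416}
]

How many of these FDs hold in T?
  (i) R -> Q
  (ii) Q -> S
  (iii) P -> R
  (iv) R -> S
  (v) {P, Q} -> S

0

(i) R -> Q: R=425: 4 rows → Q takes values {K, E, H} — violation; R=427: 4 rows → Q takes values {H, O, K, E} — violation; R=431: 2 rows → Q takes values {H, K} — violation — fails.
(ii) Q -> S: Q=K: 4 rows → S takes values {421, 416, 417, 415} — violation; Q=E: 3 rows → S takes values {415, 420, 416} — violation; Q=H: 3 rows → S takes values {416, 420, 422} — violation — fails.
(iii) P -> R: P=277: 3 rows → R takes values {425, 431, 414} — violation; P=264: 5 rows → R takes values {425, 427, 431} — violation — fails.
(iv) R -> S: R=425: 4 rows → S takes values {421, 415, 422, 416} — violation; R=427: 4 rows → S takes values {416, 417, 420} — violation; R=431: 2 rows → S takes values {420, 417} — violation — fails.
(v) {P, Q} -> S: (P=277, Q=K): 3 rows → S takes values {421, 417, 415} — violation; (P=264, Q=E): 2 rows → S takes values {415, 416} — violation; (P=264, Q=H): 3 rows → S takes values {416, 420, 422} — violation — fails.
None of the 5 dependencies hold.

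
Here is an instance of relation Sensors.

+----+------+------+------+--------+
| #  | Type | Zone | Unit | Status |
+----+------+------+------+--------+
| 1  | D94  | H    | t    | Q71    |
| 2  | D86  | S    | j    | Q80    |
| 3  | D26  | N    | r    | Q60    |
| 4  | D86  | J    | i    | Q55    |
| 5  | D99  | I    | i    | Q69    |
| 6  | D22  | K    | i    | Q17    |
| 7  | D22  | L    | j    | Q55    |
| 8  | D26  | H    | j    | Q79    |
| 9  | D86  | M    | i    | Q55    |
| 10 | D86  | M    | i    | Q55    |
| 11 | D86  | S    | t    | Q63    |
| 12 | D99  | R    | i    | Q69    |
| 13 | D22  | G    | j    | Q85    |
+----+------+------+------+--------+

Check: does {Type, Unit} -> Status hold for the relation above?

No

(Type=D94, Unit=t): row 1 → Status = Q71 ✓
(Type=D86, Unit=j): row 2 → Status = Q80 ✓
(Type=D26, Unit=r): row 3 → Status = Q60 ✓
(Type=D86, Unit=i): rows 4, 9, 10 → Status = Q55, Q55, Q55 ✓
(Type=D99, Unit=i): rows 5, 12 → Status = Q69, Q69 ✓
(Type=D22, Unit=i): row 6 → Status = Q17 ✓
(Type=D22, Unit=j): rows 7, 13 → Status takes values {Q55, Q85} — violation
(Type=D26, Unit=j): row 8 → Status = Q79 ✓
(Type=D86, Unit=t): row 11 → Status = Q63 ✓
Two rows agree on {Type, Unit} but differ on Status, so {Type, Unit} -> Status does not hold.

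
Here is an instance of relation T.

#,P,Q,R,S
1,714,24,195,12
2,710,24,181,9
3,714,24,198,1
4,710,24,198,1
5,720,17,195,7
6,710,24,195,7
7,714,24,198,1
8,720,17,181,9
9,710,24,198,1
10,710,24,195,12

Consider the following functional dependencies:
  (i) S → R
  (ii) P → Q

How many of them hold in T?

(i) S → R: every LHS value maps to a single RHS value — holds.
(ii) P → Q: every LHS value maps to a single RHS value — holds.
2 of the 2 dependencies hold.

2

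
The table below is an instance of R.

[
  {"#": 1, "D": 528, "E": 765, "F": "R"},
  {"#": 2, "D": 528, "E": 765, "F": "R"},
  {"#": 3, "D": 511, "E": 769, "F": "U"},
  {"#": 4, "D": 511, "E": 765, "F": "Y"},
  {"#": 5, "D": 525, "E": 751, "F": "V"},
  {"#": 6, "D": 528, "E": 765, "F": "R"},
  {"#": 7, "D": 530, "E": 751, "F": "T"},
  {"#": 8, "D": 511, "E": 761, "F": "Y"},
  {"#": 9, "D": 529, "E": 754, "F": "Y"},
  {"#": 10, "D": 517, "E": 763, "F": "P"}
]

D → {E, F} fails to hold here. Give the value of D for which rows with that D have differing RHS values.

511

D=528: rows 1, 2, 6 → {E,F} = (765, R), (765, R), (765, R) ✓
D=511: rows 3, 4, 8 → {E,F} takes values {(769, U), (765, Y), (761, Y)} — violation
D=525: row 5 → {E,F} = (751, V) ✓
D=530: row 7 → {E,F} = (751, T) ✓
D=529: row 9 → {E,F} = (754, Y) ✓
D=517: row 10 → {E,F} = (763, P) ✓
The only D value with inconsistent RHS is D=511.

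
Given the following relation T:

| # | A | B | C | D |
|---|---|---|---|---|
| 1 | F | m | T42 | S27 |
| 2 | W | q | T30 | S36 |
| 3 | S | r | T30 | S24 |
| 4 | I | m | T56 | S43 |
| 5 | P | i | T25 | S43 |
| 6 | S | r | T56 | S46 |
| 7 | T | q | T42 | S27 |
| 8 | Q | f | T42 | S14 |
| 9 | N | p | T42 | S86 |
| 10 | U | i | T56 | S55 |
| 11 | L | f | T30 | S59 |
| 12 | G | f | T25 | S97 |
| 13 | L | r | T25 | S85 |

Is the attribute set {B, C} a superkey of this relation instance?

All 13 rows have distinct {B, C} values, so {B, C} → (all attributes) holds and {B, C} is a superkey.

Yes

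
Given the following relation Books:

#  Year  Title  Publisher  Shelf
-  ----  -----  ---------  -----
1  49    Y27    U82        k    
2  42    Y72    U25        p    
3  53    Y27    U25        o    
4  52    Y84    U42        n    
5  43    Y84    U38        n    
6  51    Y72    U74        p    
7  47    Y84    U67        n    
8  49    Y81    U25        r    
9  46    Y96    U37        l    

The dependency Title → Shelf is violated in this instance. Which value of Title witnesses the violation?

Title=Y27: rows 1, 3 → Shelf takes values {k, o} — violation
Title=Y72: rows 2, 6 → Shelf = p, p ✓
Title=Y84: rows 4, 5, 7 → Shelf = n, n, n ✓
Title=Y81: row 8 → Shelf = r ✓
Title=Y96: row 9 → Shelf = l ✓
The only Title value with inconsistent Shelf is Title=Y27.

Y27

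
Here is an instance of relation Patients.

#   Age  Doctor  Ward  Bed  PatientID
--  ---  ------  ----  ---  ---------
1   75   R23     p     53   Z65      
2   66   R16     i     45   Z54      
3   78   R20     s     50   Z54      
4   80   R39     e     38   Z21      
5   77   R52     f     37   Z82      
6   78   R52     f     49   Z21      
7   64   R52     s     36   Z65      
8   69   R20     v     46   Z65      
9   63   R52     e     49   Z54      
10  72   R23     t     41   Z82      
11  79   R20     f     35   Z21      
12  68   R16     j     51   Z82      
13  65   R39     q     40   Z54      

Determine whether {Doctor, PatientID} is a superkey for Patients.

Yes

All 13 rows have distinct {Doctor, PatientID} values, so {Doctor, PatientID} → (all attributes) holds and {Doctor, PatientID} is a superkey.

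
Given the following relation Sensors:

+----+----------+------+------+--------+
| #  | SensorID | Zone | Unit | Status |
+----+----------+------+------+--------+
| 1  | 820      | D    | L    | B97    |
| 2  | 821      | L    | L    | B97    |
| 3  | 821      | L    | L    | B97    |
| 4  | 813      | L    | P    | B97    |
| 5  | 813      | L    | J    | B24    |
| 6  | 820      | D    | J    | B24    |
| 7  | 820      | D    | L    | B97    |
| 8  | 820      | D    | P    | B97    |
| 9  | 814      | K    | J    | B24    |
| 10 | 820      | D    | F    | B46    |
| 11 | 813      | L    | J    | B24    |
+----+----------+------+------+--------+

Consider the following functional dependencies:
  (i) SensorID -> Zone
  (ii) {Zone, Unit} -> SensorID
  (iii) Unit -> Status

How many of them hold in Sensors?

3

(i) SensorID -> Zone: every LHS value maps to a single RHS value — holds.
(ii) {Zone, Unit} -> SensorID: every LHS value maps to a single RHS value — holds.
(iii) Unit -> Status: every LHS value maps to a single RHS value — holds.
3 of the 3 dependencies hold.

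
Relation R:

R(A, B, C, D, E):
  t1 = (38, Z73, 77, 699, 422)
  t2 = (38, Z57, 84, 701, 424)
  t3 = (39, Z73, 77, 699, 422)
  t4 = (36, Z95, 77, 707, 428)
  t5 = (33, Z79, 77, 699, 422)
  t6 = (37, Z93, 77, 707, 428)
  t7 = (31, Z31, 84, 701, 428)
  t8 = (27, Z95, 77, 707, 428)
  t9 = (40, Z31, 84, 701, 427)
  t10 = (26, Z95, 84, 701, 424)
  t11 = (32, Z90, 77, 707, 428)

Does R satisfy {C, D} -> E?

No

(C=77, D=699): rows 1, 3, 5 → E = 422, 422, 422 ✓
(C=84, D=701): rows 2, 7, 9, 10 → E takes values {424, 428, 427} — violation
(C=77, D=707): rows 4, 6, 8, 11 → E = 428, 428, 428, 428 ✓
Two rows agree on {C, D} but differ on E, so {C, D} -> E does not hold.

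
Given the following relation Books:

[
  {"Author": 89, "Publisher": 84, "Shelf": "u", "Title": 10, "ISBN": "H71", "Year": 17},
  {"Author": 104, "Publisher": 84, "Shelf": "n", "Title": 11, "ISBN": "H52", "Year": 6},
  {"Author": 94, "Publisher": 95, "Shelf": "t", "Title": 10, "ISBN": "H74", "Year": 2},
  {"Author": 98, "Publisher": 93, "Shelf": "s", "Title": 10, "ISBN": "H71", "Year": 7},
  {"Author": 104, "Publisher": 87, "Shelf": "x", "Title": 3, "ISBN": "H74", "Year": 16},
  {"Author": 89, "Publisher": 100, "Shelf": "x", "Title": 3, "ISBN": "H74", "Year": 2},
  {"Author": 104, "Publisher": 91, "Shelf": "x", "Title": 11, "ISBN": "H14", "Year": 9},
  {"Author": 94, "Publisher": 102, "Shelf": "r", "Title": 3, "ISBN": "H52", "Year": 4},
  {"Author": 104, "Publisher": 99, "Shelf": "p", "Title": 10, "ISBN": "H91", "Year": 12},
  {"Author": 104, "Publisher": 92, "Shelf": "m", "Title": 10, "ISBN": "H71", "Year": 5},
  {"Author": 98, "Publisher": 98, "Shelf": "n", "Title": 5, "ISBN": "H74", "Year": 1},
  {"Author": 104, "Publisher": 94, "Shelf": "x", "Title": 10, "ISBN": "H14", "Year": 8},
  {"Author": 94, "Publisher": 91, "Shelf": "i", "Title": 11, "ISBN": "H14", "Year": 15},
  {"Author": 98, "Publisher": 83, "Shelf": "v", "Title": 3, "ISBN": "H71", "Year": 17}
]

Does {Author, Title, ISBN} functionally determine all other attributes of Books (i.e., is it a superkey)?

Yes

All 14 rows have distinct {Author, Title, ISBN} values, so {Author, Title, ISBN} → (all attributes) holds and {Author, Title, ISBN} is a superkey.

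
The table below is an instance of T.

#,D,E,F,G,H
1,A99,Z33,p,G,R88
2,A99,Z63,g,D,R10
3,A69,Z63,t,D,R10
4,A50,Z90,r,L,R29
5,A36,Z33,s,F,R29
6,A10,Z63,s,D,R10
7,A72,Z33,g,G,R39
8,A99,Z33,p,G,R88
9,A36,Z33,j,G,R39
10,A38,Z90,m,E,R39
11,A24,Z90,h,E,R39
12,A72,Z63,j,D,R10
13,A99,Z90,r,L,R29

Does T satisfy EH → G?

(E=Z33, H=R88): rows 1, 8 → G = G, G ✓
(E=Z63, H=R10): rows 2, 3, 6, 12 → G = D, D, D, D ✓
(E=Z90, H=R29): rows 4, 13 → G = L, L ✓
(E=Z33, H=R29): row 5 → G = F ✓
(E=Z33, H=R39): rows 7, 9 → G = G, G ✓
(E=Z90, H=R39): rows 10, 11 → G = E, E ✓
Every EH value is associated with a single G value, so EH → G holds.

Yes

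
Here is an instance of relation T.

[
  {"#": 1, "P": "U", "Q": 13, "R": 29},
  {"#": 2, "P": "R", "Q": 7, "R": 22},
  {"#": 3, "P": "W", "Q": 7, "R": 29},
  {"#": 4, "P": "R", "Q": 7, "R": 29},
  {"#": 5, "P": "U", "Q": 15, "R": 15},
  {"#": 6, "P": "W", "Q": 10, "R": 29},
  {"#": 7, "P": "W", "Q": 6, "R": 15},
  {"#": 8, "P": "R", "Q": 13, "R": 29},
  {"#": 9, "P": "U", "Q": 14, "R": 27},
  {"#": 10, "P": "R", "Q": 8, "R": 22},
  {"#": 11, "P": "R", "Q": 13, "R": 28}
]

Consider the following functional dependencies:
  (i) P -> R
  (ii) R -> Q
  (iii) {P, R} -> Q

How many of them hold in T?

(i) P -> R: P=U: rows 1, 5, 9 → R takes values {29, 15, 27} — violation; P=R: rows 2, 4, 8, 10, 11 → R takes values {22, 29, 28} — violation; P=W: rows 3, 6, 7 → R takes values {29, 15} — violation — fails.
(ii) R -> Q: R=29: rows 1, 3, 4, 6, 8 → Q takes values {13, 7, 10} — violation; R=22: rows 2, 10 → Q takes values {7, 8} — violation; R=15: rows 5, 7 → Q takes values {15, 6} — violation — fails.
(iii) {P, R} -> Q: (P=R, R=22): rows 2, 10 → Q takes values {7, 8} — violation; (P=W, R=29): rows 3, 6 → Q takes values {7, 10} — violation; (P=R, R=29): rows 4, 8 → Q takes values {7, 13} — violation — fails.
None of the 3 dependencies hold.

0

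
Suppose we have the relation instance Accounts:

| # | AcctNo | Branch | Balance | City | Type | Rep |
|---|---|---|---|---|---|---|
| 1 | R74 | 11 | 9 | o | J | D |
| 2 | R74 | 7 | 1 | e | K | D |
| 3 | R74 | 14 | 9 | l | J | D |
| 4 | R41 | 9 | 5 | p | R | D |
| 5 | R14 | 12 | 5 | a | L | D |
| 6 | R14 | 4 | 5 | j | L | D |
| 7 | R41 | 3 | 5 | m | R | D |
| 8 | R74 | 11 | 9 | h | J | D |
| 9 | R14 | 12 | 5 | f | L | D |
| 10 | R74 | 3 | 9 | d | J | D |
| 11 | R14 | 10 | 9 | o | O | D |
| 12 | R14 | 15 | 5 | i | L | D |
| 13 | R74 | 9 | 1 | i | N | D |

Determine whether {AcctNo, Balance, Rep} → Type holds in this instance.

(AcctNo=R74, Balance=9, Rep=D): rows 1, 3, 8, 10 → Type = J, J, J, J ✓
(AcctNo=R74, Balance=1, Rep=D): rows 2, 13 → Type takes values {K, N} — violation
(AcctNo=R41, Balance=5, Rep=D): rows 4, 7 → Type = R, R ✓
(AcctNo=R14, Balance=5, Rep=D): rows 5, 6, 9, 12 → Type = L, L, L, L ✓
(AcctNo=R14, Balance=9, Rep=D): row 11 → Type = O ✓
Two rows agree on {AcctNo, Balance, Rep} but differ on Type, so {AcctNo, Balance, Rep} → Type does not hold.

No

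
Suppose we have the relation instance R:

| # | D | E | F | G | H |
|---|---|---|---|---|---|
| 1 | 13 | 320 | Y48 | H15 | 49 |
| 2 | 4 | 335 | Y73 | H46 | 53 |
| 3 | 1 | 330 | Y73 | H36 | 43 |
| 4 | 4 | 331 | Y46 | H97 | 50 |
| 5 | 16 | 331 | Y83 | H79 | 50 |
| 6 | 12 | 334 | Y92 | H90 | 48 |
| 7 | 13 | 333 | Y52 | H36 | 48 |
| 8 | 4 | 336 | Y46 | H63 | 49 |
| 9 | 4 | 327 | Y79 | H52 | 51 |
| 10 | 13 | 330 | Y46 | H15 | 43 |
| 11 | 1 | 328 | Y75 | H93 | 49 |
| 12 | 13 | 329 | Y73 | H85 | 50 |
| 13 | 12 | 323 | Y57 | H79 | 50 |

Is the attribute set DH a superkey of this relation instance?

All 13 rows have distinct DH values, so DH → (all attributes) holds and DH is a superkey.

Yes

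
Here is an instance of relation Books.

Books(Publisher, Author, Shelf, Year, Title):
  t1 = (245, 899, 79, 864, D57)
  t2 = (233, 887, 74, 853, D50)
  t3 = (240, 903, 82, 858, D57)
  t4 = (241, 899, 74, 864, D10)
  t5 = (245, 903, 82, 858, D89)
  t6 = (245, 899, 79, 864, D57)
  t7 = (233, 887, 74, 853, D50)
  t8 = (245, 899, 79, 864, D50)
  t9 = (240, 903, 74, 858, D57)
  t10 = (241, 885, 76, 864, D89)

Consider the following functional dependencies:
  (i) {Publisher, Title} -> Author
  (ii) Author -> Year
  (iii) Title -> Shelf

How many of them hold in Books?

(i) {Publisher, Title} -> Author: every LHS value maps to a single RHS value — holds.
(ii) Author -> Year: every LHS value maps to a single RHS value — holds.
(iii) Title -> Shelf: Title=D57: rows 1, 3, 6, 9 → Shelf takes values {79, 82, 74} — violation; Title=D50: rows 2, 7, 8 → Shelf takes values {74, 79} — violation; Title=D89: rows 5, 10 → Shelf takes values {82, 76} — violation — fails.
2 of the 3 dependencies hold.

2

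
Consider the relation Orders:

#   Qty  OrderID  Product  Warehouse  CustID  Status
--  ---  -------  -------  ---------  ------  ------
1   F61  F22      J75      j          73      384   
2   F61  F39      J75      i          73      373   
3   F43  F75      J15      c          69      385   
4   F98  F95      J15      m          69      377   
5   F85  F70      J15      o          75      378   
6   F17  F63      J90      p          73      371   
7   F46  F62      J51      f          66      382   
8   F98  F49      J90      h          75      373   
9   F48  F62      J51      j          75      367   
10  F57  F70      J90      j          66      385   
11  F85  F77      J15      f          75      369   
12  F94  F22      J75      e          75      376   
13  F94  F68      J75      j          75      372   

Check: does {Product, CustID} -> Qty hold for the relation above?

(Product=J75, CustID=73): rows 1, 2 → Qty = F61, F61 ✓
(Product=J15, CustID=69): rows 3, 4 → Qty takes values {F43, F98} — violation
(Product=J15, CustID=75): rows 5, 11 → Qty = F85, F85 ✓
(Product=J90, CustID=73): row 6 → Qty = F17 ✓
(Product=J51, CustID=66): row 7 → Qty = F46 ✓
(Product=J90, CustID=75): row 8 → Qty = F98 ✓
(Product=J51, CustID=75): row 9 → Qty = F48 ✓
(Product=J90, CustID=66): row 10 → Qty = F57 ✓
(Product=J75, CustID=75): rows 12, 13 → Qty = F94, F94 ✓
Two rows agree on {Product, CustID} but differ on Qty, so {Product, CustID} -> Qty does not hold.

No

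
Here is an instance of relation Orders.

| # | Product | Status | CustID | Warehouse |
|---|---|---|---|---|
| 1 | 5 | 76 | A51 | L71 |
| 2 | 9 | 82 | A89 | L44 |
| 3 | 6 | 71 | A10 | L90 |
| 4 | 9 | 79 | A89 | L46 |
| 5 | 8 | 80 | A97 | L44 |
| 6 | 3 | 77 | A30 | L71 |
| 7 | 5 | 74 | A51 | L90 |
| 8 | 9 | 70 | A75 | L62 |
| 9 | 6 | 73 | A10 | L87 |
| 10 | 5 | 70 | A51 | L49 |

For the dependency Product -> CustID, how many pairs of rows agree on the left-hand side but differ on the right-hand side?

Product=5: all 3 rows agree on CustID — 0 pairs.
Product=9: violating pairs (2,8), (4,8) — 2 pairs.
Product=6: all 2 rows agree on CustID — 0 pairs.

2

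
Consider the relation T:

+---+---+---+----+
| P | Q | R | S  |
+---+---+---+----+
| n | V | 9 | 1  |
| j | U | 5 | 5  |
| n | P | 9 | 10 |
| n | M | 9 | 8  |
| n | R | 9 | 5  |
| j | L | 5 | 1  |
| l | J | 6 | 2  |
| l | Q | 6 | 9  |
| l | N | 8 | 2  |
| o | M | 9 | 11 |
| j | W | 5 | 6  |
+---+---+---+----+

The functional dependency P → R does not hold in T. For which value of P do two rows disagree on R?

P=n: 4 rows → R = 9, 9, 9, 9 ✓
P=j: 3 rows → R = 5, 5, 5 ✓
P=l: 3 rows → R takes values {6, 8} — violation
P=o: 1 row → R = 9 ✓
The only P value with inconsistent R is P=l.

l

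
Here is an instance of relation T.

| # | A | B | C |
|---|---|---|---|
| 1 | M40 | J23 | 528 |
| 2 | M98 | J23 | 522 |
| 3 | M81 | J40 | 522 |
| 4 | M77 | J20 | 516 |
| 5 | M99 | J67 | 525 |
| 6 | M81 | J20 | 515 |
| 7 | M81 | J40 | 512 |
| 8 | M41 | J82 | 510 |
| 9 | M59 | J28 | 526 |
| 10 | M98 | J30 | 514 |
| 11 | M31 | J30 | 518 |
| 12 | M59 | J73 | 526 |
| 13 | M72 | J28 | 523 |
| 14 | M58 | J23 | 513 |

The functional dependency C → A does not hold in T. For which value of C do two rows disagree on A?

522

C=528: row 1 → A = M40 ✓
C=522: rows 2, 3 → A takes values {M98, M81} — violation
C=516: row 4 → A = M77 ✓
C=525: row 5 → A = M99 ✓
C=515: row 6 → A = M81 ✓
C=512: row 7 → A = M81 ✓
C=510: row 8 → A = M41 ✓
C=526: rows 9, 12 → A = M59, M59 ✓
C=514: row 10 → A = M98 ✓
C=518: row 11 → A = M31 ✓
C=523: row 13 → A = M72 ✓
C=513: row 14 → A = M58 ✓
The only C value with inconsistent A is C=522.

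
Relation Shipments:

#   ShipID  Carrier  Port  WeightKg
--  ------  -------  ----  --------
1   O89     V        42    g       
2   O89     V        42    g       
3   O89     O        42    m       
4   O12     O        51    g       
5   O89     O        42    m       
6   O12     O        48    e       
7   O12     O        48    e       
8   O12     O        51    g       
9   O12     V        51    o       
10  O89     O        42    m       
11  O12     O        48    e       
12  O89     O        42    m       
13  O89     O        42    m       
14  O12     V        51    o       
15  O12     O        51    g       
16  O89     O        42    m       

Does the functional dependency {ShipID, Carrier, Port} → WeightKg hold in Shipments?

(ShipID=O89, Carrier=V, Port=42): rows 1, 2 → WeightKg = g, g ✓
(ShipID=O89, Carrier=O, Port=42): rows 3, 5, 10, 12, 13, 16 → WeightKg = m, m, m, m, m, m ✓
(ShipID=O12, Carrier=O, Port=51): rows 4, 8, 15 → WeightKg = g, g, g ✓
(ShipID=O12, Carrier=O, Port=48): rows 6, 7, 11 → WeightKg = e, e, e ✓
(ShipID=O12, Carrier=V, Port=51): rows 9, 14 → WeightKg = o, o ✓
Every {ShipID, Carrier, Port} value is associated with a single WeightKg value, so {ShipID, Carrier, Port} → WeightKg holds.

Yes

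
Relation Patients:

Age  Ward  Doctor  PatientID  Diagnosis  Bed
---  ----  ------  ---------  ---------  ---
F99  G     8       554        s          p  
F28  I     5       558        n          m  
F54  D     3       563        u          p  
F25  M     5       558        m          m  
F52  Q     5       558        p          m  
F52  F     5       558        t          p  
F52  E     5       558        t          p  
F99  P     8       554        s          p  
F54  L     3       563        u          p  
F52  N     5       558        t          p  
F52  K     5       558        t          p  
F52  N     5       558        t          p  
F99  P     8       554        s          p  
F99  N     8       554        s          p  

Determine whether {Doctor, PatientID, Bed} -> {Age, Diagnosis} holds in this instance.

(Doctor=8, PatientID=554, Bed=p): 4 rows → {Age,Diagnosis} = (F99, s), (F99, s), (F99, s), (F99, s) ✓
(Doctor=5, PatientID=558, Bed=m): 3 rows → {Age,Diagnosis} takes values {(F28, n), (F25, m), (F52, p)} — violation
(Doctor=3, PatientID=563, Bed=p): 2 rows → {Age,Diagnosis} = (F54, u), (F54, u) ✓
(Doctor=5, PatientID=558, Bed=p): 5 rows → {Age,Diagnosis} = (F52, t), (F52, t), (F52, t), (F52, t), (F52, t) ✓
Two rows agree on {Doctor, PatientID, Bed} but differ on {Age, Diagnosis}, so {Doctor, PatientID, Bed} -> {Age, Diagnosis} does not hold.

No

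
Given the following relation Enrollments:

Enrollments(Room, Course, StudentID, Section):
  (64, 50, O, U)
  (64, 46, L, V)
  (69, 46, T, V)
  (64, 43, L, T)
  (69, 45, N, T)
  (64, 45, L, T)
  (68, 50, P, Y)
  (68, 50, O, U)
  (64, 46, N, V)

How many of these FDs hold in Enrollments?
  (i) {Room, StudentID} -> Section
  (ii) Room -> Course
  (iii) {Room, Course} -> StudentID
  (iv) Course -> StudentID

(i) {Room, StudentID} -> Section: (Room=64, StudentID=L): 3 rows → Section takes values {V, T} — violation — fails.
(ii) Room -> Course: Room=64: 5 rows → Course takes values {50, 46, 43, 45} — violation; Room=69: 2 rows → Course takes values {46, 45} — violation — fails.
(iii) {Room, Course} -> StudentID: (Room=64, Course=46): 2 rows → StudentID takes values {L, N} — violation; (Room=68, Course=50): 2 rows → StudentID takes values {P, O} — violation — fails.
(iv) Course -> StudentID: Course=50: 3 rows → StudentID takes values {O, P} — violation; Course=46: 3 rows → StudentID takes values {L, T, N} — violation; Course=45: 2 rows → StudentID takes values {N, L} — violation — fails.
None of the 4 dependencies hold.

0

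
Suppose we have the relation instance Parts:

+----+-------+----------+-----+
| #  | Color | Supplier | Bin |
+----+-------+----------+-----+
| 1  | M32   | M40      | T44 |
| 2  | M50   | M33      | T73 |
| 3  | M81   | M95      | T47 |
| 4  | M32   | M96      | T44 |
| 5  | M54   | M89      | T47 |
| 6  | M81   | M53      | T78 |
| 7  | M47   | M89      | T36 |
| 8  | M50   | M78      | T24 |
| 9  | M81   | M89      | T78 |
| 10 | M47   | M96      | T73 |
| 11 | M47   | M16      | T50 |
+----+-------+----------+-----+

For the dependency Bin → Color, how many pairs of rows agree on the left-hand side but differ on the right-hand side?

Bin=T44: all 2 rows agree on Color — 0 pairs.
Bin=T73: violating pairs (2,10) — 1 pair.
Bin=T47: violating pairs (3,5) — 1 pair.
Bin=T78: all 2 rows agree on Color — 0 pairs.

2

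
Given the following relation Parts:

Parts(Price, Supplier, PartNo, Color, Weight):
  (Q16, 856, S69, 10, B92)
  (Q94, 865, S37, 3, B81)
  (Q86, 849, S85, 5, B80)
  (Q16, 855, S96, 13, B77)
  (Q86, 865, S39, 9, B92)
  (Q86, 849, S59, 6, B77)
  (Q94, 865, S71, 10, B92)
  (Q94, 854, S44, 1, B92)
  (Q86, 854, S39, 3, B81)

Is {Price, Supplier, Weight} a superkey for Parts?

All 9 rows have distinct {Price, Supplier, Weight} values, so {Price, Supplier, Weight} → (all attributes) holds and {Price, Supplier, Weight} is a superkey.

Yes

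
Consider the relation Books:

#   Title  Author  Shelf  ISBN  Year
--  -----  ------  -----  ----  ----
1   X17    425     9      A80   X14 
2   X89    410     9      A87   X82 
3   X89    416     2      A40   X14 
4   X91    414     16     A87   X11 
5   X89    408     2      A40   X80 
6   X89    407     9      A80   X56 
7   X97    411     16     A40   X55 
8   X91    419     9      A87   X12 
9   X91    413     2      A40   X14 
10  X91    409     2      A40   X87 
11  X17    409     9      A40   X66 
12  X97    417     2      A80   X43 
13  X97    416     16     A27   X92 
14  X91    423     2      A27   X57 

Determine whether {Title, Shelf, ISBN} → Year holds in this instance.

(Title=X17, Shelf=9, ISBN=A80): row 1 → Year = X14 ✓
(Title=X89, Shelf=9, ISBN=A87): row 2 → Year = X82 ✓
(Title=X89, Shelf=2, ISBN=A40): rows 3, 5 → Year takes values {X14, X80} — violation
(Title=X91, Shelf=16, ISBN=A87): row 4 → Year = X11 ✓
(Title=X89, Shelf=9, ISBN=A80): row 6 → Year = X56 ✓
(Title=X97, Shelf=16, ISBN=A40): row 7 → Year = X55 ✓
(Title=X91, Shelf=9, ISBN=A87): row 8 → Year = X12 ✓
(Title=X91, Shelf=2, ISBN=A40): rows 9, 10 → Year takes values {X14, X87} — violation
(Title=X17, Shelf=9, ISBN=A40): row 11 → Year = X66 ✓
(Title=X97, Shelf=2, ISBN=A80): row 12 → Year = X43 ✓
(Title=X97, Shelf=16, ISBN=A27): row 13 → Year = X92 ✓
(Title=X91, Shelf=2, ISBN=A27): row 14 → Year = X57 ✓
Two rows agree on {Title, Shelf, ISBN} but differ on Year, so {Title, Shelf, ISBN} → Year does not hold.

No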